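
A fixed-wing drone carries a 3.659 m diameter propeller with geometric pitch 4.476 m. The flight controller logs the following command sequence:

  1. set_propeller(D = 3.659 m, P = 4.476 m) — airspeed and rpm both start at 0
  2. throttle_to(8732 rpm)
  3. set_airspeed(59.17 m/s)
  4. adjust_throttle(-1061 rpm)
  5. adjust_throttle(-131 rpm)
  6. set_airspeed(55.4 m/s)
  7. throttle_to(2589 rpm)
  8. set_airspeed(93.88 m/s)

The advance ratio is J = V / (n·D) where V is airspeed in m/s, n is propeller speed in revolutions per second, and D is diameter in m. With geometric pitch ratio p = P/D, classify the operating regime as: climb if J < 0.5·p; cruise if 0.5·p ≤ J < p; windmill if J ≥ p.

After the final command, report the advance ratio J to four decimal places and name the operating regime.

J = 0.5946, regime = climb

set_propeller: D = 3.659 m, P = 4.476 m (p = P/D = 1.223285); state ← (V=0, rpm=0)
throttle_to(8732): rpm ← 8732
set_airspeed(59.17): V ← 59.17 m/s
adjust_throttle(-1061): rpm ← 8732 -1061 = 7671
adjust_throttle(-131): rpm ← 7671 -131 = 7540
set_airspeed(55.4): V ← 55.4 m/s
throttle_to(2589): rpm ← 2589
set_airspeed(93.88): V ← 93.88 m/s
final state: V = 93.88 m/s, rpm = 2589 → n = rpm/60 = 43.150000 rev/s
J = V / (n·D) = 93.88 / (43.150000 × 3.659) = 0.594607
regime bands: climb J<0.6116 | cruise [0.6116, 1.2233) | windmill J≥1.2233
J = 0.5946 → climb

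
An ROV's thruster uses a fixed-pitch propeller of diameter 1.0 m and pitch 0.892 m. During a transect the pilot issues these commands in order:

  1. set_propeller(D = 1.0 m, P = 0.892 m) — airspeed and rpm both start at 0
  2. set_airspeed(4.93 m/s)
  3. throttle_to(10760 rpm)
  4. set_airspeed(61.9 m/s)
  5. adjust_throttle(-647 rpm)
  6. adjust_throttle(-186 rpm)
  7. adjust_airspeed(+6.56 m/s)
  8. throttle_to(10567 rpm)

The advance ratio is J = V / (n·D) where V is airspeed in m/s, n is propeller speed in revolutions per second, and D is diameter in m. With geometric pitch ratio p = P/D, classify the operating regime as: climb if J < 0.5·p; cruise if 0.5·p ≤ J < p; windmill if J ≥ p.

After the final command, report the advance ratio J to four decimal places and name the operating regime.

J = 0.3887, regime = climb

set_propeller: D = 1.0 m, P = 0.892 m (p = P/D = 0.892000); state ← (V=0, rpm=0)
set_airspeed(4.93): V ← 4.93 m/s
throttle_to(10760): rpm ← 10760
set_airspeed(61.9): V ← 61.9 m/s
adjust_throttle(-647): rpm ← 10760 -647 = 10113
adjust_throttle(-186): rpm ← 10113 -186 = 9927
adjust_airspeed(+6.56): V ← 61.9 +6.56 = 68.46 m/s
throttle_to(10567): rpm ← 10567
final state: V = 68.46 m/s, rpm = 10567 → n = rpm/60 = 176.116667 rev/s
J = V / (n·D) = 68.46 / (176.116667 × 1.0) = 0.388720
regime bands: climb J<0.4460 | cruise [0.4460, 0.8920) | windmill J≥0.8920
J = 0.3887 → climb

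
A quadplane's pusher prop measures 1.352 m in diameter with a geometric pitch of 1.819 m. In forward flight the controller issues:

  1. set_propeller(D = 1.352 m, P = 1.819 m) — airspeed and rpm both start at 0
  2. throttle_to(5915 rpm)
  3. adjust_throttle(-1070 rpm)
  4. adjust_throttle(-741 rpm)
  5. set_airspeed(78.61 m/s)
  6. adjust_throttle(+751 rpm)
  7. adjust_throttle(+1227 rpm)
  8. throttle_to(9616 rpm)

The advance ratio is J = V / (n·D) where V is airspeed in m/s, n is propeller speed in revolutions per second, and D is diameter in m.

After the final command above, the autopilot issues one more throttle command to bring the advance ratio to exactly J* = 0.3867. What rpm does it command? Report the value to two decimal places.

set_propeller: D = 1.352 m, P = 1.819 m (p = P/D = 1.345414); state ← (V=0, rpm=0)
throttle_to(5915): rpm ← 5915
adjust_throttle(-1070): rpm ← 5915 -1070 = 4845
adjust_throttle(-741): rpm ← 4845 -741 = 4104
set_airspeed(78.61): V ← 78.61 m/s
adjust_throttle(+751): rpm ← 4104 +751 = 4855
adjust_throttle(+1227): rpm ← 4855 +1227 = 6082
throttle_to(9616): rpm ← 9616
final state: V = 78.61 m/s, rpm = 9616 → n = rpm/60 = 160.266667 rev/s
target J* = 0.3867; solve J* = V/(n·D) for n: n = V/(J*·D) = 78.61/(0.3867 × 1.352) = 150.358136 rev/s
rpm = 60·n = 9021.488150

rpm = 9021.49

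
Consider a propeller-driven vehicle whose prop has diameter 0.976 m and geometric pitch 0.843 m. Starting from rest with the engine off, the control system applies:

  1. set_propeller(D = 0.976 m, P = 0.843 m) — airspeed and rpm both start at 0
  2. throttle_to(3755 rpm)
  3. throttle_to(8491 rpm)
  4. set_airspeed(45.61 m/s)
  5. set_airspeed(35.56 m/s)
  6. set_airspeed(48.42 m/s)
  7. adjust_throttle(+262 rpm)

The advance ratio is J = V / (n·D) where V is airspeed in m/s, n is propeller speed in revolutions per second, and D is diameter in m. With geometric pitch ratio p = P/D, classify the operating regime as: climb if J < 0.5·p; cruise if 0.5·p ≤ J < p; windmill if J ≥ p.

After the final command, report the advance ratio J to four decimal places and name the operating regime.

J = 0.3401, regime = climb

set_propeller: D = 0.976 m, P = 0.843 m (p = P/D = 0.863730); state ← (V=0, rpm=0)
throttle_to(3755): rpm ← 3755
throttle_to(8491): rpm ← 8491
set_airspeed(45.61): V ← 45.61 m/s
set_airspeed(35.56): V ← 35.56 m/s
set_airspeed(48.42): V ← 48.42 m/s
adjust_throttle(+262): rpm ← 8491 +262 = 8753
final state: V = 48.42 m/s, rpm = 8753 → n = rpm/60 = 145.883333 rev/s
J = V / (n·D) = 48.42 / (145.883333 × 0.976) = 0.340071
regime bands: climb J<0.4319 | cruise [0.4319, 0.8637) | windmill J≥0.8637
J = 0.3401 → climb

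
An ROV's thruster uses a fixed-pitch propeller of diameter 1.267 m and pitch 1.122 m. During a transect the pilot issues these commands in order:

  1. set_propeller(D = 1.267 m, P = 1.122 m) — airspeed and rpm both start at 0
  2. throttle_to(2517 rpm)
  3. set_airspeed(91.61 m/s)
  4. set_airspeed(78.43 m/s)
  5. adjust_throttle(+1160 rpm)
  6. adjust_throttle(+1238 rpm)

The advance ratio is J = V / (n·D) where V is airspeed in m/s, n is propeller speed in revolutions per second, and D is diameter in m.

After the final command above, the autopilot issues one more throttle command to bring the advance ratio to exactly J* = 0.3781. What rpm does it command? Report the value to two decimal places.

rpm = 9823.14

set_propeller: D = 1.267 m, P = 1.122 m (p = P/D = 0.885556); state ← (V=0, rpm=0)
throttle_to(2517): rpm ← 2517
set_airspeed(91.61): V ← 91.61 m/s
set_airspeed(78.43): V ← 78.43 m/s
adjust_throttle(+1160): rpm ← 2517 +1160 = 3677
adjust_throttle(+1238): rpm ← 3677 +1238 = 4915
final state: V = 78.43 m/s, rpm = 4915 → n = rpm/60 = 81.916667 rev/s
target J* = 0.3781; solve J* = V/(n·D) for n: n = V/(J*·D) = 78.43/(0.3781 × 1.267) = 163.718939 rev/s
rpm = 60·n = 9823.136369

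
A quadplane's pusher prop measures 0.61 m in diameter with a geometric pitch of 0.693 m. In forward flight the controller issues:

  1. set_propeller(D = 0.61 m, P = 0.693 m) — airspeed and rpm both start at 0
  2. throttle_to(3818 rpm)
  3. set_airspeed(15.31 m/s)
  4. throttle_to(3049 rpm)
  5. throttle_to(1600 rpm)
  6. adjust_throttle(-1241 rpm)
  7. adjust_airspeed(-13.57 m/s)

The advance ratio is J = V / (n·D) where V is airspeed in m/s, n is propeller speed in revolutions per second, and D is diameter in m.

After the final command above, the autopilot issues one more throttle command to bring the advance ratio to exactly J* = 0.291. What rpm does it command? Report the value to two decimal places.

rpm = 588.14

set_propeller: D = 0.61 m, P = 0.693 m (p = P/D = 1.136066); state ← (V=0, rpm=0)
throttle_to(3818): rpm ← 3818
set_airspeed(15.31): V ← 15.31 m/s
throttle_to(3049): rpm ← 3049
throttle_to(1600): rpm ← 1600
adjust_throttle(-1241): rpm ← 1600 -1241 = 359
adjust_airspeed(-13.57): V ← 15.31 -13.57 = 1.74 m/s
final state: V = 1.74 m/s, rpm = 359 → n = rpm/60 = 5.983333 rev/s
target J* = 0.291; solve J* = V/(n·D) for n: n = V/(J*·D) = 1.74/(0.291 × 0.61) = 9.802265 rev/s
rpm = 60·n = 588.135880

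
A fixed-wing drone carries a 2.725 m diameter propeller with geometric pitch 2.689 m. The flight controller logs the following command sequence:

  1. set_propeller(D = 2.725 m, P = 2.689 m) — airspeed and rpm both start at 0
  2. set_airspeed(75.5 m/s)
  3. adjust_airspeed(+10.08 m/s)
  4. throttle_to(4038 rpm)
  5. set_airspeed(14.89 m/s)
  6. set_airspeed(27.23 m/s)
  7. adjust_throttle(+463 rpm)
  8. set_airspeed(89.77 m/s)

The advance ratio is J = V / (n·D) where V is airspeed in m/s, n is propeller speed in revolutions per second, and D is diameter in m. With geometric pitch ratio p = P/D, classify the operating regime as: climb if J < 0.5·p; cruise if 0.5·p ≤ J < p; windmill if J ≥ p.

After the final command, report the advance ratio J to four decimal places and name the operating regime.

J = 0.4391, regime = climb

set_propeller: D = 2.725 m, P = 2.689 m (p = P/D = 0.986789); state ← (V=0, rpm=0)
set_airspeed(75.5): V ← 75.5 m/s
adjust_airspeed(+10.08): V ← 75.5 +10.08 = 85.58 m/s
throttle_to(4038): rpm ← 4038
set_airspeed(14.89): V ← 14.89 m/s
set_airspeed(27.23): V ← 27.23 m/s
adjust_throttle(+463): rpm ← 4038 +463 = 4501
set_airspeed(89.77): V ← 89.77 m/s
final state: V = 89.77 m/s, rpm = 4501 → n = rpm/60 = 75.016667 rev/s
J = V / (n·D) = 89.77 / (75.016667 × 2.725) = 0.439144
regime bands: climb J<0.4934 | cruise [0.4934, 0.9868) | windmill J≥0.9868
J = 0.4391 → climb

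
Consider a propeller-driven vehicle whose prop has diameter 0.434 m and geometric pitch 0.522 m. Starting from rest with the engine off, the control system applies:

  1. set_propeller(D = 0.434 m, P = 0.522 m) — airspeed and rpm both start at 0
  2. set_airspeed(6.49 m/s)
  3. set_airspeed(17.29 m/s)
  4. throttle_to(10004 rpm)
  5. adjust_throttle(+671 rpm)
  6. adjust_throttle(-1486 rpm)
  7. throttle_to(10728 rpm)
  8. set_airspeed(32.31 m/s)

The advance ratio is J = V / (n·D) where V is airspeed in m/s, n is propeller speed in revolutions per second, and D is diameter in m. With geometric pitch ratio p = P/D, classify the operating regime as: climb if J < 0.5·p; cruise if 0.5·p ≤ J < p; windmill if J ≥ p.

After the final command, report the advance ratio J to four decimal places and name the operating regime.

set_propeller: D = 0.434 m, P = 0.522 m (p = P/D = 1.202765); state ← (V=0, rpm=0)
set_airspeed(6.49): V ← 6.49 m/s
set_airspeed(17.29): V ← 17.29 m/s
throttle_to(10004): rpm ← 10004
adjust_throttle(+671): rpm ← 10004 +671 = 10675
adjust_throttle(-1486): rpm ← 10675 -1486 = 9189
throttle_to(10728): rpm ← 10728
set_airspeed(32.31): V ← 32.31 m/s
final state: V = 32.31 m/s, rpm = 10728 → n = rpm/60 = 178.800000 rev/s
J = V / (n·D) = 32.31 / (178.800000 × 0.434) = 0.416370
regime bands: climb J<0.6014 | cruise [0.6014, 1.2028) | windmill J≥1.2028
J = 0.4164 → climb

J = 0.4164, regime = climb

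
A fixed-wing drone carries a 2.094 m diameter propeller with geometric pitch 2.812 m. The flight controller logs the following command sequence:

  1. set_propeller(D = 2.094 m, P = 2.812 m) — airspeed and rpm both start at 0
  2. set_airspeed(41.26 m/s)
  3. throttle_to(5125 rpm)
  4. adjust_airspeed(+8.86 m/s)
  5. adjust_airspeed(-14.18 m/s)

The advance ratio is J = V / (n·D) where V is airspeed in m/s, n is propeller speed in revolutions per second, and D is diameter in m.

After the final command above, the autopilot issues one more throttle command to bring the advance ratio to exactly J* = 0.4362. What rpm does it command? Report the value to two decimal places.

set_propeller: D = 2.094 m, P = 2.812 m (p = P/D = 1.342884); state ← (V=0, rpm=0)
set_airspeed(41.26): V ← 41.26 m/s
throttle_to(5125): rpm ← 5125
adjust_airspeed(+8.86): V ← 41.26 +8.86 = 50.12 m/s
adjust_airspeed(-14.18): V ← 50.12 -14.18 = 35.94 m/s
final state: V = 35.94 m/s, rpm = 5125 → n = rpm/60 = 85.416667 rev/s
target J* = 0.4362; solve J* = V/(n·D) for n: n = V/(J*·D) = 35.94/(0.4362 × 2.094) = 39.347372 rev/s
rpm = 60·n = 2360.842336

rpm = 2360.84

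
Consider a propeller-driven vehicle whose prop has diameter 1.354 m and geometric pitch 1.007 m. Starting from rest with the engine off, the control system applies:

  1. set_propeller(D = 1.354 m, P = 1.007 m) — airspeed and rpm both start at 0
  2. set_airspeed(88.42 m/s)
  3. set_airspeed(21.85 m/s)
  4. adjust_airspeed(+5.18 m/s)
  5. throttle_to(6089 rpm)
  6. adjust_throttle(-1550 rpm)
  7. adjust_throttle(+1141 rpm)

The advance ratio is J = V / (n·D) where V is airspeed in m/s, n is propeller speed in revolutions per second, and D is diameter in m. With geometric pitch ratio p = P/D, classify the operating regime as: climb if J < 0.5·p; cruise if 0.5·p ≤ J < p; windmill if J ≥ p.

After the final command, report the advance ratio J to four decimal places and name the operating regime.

set_propeller: D = 1.354 m, P = 1.007 m (p = P/D = 0.743722); state ← (V=0, rpm=0)
set_airspeed(88.42): V ← 88.42 m/s
set_airspeed(21.85): V ← 21.85 m/s
adjust_airspeed(+5.18): V ← 21.85 +5.18 = 27.03 m/s
throttle_to(6089): rpm ← 6089
adjust_throttle(-1550): rpm ← 6089 -1550 = 4539
adjust_throttle(+1141): rpm ← 4539 +1141 = 5680
final state: V = 27.03 m/s, rpm = 5680 → n = rpm/60 = 94.666667 rev/s
J = V / (n·D) = 27.03 / (94.666667 × 1.354) = 0.210878
regime bands: climb J<0.3719 | cruise [0.3719, 0.7437) | windmill J≥0.7437
J = 0.2109 → climb

J = 0.2109, regime = climb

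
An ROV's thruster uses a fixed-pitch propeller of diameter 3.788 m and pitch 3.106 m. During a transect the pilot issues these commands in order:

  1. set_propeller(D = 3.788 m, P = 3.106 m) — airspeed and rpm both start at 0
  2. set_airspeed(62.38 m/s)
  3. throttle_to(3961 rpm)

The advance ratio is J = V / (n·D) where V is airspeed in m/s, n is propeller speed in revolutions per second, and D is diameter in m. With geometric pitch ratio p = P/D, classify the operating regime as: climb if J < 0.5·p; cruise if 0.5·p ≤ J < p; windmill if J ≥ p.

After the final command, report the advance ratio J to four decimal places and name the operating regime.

set_propeller: D = 3.788 m, P = 3.106 m (p = P/D = 0.819958); state ← (V=0, rpm=0)
set_airspeed(62.38): V ← 62.38 m/s
throttle_to(3961): rpm ← 3961
final state: V = 62.38 m/s, rpm = 3961 → n = rpm/60 = 66.016667 rev/s
J = V / (n·D) = 62.38 / (66.016667 × 3.788) = 0.249449
regime bands: climb J<0.4100 | cruise [0.4100, 0.8200) | windmill J≥0.8200
J = 0.2494 → climb

J = 0.2494, regime = climb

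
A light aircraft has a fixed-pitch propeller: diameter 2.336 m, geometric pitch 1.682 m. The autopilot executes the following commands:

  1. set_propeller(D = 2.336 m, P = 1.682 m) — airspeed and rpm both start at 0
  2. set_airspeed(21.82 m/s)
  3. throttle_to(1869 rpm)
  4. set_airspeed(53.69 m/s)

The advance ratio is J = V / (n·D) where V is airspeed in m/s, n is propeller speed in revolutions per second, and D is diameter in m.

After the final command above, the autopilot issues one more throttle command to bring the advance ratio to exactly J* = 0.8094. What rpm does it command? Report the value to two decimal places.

set_propeller: D = 2.336 m, P = 1.682 m (p = P/D = 0.720034); state ← (V=0, rpm=0)
set_airspeed(21.82): V ← 21.82 m/s
throttle_to(1869): rpm ← 1869
set_airspeed(53.69): V ← 53.69 m/s
final state: V = 53.69 m/s, rpm = 1869 → n = rpm/60 = 31.150000 rev/s
target J* = 0.8094; solve J* = V/(n·D) for n: n = V/(J*·D) = 53.69/(0.8094 × 2.336) = 28.396013 rev/s
rpm = 60·n = 1703.760777

rpm = 1703.76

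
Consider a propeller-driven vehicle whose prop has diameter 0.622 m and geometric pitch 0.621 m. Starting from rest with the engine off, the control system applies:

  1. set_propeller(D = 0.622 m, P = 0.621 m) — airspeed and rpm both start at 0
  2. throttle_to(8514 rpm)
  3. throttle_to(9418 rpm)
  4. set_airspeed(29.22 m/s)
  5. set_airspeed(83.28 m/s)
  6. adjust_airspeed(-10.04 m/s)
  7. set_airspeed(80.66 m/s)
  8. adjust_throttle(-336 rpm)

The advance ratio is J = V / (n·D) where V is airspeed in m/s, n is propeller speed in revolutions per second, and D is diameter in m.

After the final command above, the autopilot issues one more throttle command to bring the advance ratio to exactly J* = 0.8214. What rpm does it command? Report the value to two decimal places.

rpm = 9472.50

set_propeller: D = 0.622 m, P = 0.621 m (p = P/D = 0.998392); state ← (V=0, rpm=0)
throttle_to(8514): rpm ← 8514
throttle_to(9418): rpm ← 9418
set_airspeed(29.22): V ← 29.22 m/s
set_airspeed(83.28): V ← 83.28 m/s
adjust_airspeed(-10.04): V ← 83.28 -10.04 = 73.24 m/s
set_airspeed(80.66): V ← 80.66 m/s
adjust_throttle(-336): rpm ← 9418 -336 = 9082
final state: V = 80.66 m/s, rpm = 9082 → n = rpm/60 = 151.366667 rev/s
target J* = 0.8214; solve J* = V/(n·D) for n: n = V/(J*·D) = 80.66/(0.8214 × 0.622) = 157.874917 rev/s
rpm = 60·n = 9472.495003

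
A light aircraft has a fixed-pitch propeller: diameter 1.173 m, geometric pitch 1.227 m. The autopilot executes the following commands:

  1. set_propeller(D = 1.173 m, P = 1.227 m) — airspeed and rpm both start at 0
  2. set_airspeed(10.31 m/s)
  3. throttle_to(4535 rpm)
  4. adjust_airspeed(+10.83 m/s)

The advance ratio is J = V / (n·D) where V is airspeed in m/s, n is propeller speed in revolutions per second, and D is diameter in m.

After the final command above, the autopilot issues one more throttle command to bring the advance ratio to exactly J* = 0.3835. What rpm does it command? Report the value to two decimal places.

rpm = 2819.63

set_propeller: D = 1.173 m, P = 1.227 m (p = P/D = 1.046036); state ← (V=0, rpm=0)
set_airspeed(10.31): V ← 10.31 m/s
throttle_to(4535): rpm ← 4535
adjust_airspeed(+10.83): V ← 10.31 +10.83 = 21.14 m/s
final state: V = 21.14 m/s, rpm = 4535 → n = rpm/60 = 75.583333 rev/s
target J* = 0.3835; solve J* = V/(n·D) for n: n = V/(J*·D) = 21.14/(0.3835 × 1.173) = 46.993912 rev/s
rpm = 60·n = 2819.634741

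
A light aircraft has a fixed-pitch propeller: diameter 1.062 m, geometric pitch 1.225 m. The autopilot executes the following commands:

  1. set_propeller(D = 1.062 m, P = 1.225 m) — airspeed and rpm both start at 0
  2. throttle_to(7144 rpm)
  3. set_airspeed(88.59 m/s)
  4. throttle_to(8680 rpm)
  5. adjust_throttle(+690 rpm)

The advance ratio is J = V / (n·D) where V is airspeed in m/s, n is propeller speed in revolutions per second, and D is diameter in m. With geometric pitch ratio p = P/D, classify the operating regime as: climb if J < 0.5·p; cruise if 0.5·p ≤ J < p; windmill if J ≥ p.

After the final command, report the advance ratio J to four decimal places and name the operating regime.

J = 0.5342, regime = climb

set_propeller: D = 1.062 m, P = 1.225 m (p = P/D = 1.153484); state ← (V=0, rpm=0)
throttle_to(7144): rpm ← 7144
set_airspeed(88.59): V ← 88.59 m/s
throttle_to(8680): rpm ← 8680
adjust_throttle(+690): rpm ← 8680 +690 = 9370
final state: V = 88.59 m/s, rpm = 9370 → n = rpm/60 = 156.166667 rev/s
J = V / (n·D) = 88.59 / (156.166667 × 1.062) = 0.534161
regime bands: climb J<0.5767 | cruise [0.5767, 1.1535) | windmill J≥1.1535
J = 0.5342 → climb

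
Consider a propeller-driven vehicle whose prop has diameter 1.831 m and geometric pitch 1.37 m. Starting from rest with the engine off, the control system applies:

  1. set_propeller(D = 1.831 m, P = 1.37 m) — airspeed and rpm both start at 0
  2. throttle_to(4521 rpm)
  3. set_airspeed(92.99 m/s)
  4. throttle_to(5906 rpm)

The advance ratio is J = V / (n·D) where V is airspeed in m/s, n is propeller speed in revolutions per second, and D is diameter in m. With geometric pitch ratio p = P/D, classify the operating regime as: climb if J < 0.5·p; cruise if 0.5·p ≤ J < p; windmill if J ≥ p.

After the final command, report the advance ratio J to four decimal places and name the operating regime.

J = 0.5159, regime = cruise

set_propeller: D = 1.831 m, P = 1.37 m (p = P/D = 0.748225); state ← (V=0, rpm=0)
throttle_to(4521): rpm ← 4521
set_airspeed(92.99): V ← 92.99 m/s
throttle_to(5906): rpm ← 5906
final state: V = 92.99 m/s, rpm = 5906 → n = rpm/60 = 98.433333 rev/s
J = V / (n·D) = 92.99 / (98.433333 × 1.831) = 0.515948
regime bands: climb J<0.3741 | cruise [0.3741, 0.7482) | windmill J≥0.7482
J = 0.5159 → cruise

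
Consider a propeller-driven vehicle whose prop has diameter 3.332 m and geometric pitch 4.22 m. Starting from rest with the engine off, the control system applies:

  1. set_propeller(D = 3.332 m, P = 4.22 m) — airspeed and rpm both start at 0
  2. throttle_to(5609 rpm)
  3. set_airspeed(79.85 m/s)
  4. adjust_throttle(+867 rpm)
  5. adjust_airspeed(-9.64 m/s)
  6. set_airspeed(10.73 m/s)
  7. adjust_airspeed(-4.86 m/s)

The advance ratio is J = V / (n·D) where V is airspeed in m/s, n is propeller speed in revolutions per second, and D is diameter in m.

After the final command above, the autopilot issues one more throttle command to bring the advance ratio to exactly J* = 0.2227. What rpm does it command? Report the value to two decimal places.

rpm = 474.64

set_propeller: D = 3.332 m, P = 4.22 m (p = P/D = 1.266507); state ← (V=0, rpm=0)
throttle_to(5609): rpm ← 5609
set_airspeed(79.85): V ← 79.85 m/s
adjust_throttle(+867): rpm ← 5609 +867 = 6476
adjust_airspeed(-9.64): V ← 79.85 -9.64 = 70.21 m/s
set_airspeed(10.73): V ← 10.73 m/s
adjust_airspeed(-4.86): V ← 10.73 -4.86 = 5.87 m/s
final state: V = 5.87 m/s, rpm = 6476 → n = rpm/60 = 107.933333 rev/s
target J* = 0.2227; solve J* = V/(n·D) for n: n = V/(J*·D) = 5.87/(0.2227 × 3.332) = 7.910663 rev/s
rpm = 60·n = 474.639789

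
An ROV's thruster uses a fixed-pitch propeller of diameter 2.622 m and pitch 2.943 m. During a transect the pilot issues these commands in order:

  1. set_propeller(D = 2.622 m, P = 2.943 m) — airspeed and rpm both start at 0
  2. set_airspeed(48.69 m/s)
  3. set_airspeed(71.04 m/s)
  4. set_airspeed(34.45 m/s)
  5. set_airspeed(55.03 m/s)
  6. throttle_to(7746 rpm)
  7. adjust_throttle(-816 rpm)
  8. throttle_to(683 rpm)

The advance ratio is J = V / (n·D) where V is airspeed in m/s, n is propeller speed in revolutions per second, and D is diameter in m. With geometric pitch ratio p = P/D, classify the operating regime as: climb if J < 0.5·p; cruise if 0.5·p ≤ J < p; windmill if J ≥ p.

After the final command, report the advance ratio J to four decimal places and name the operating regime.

set_propeller: D = 2.622 m, P = 2.943 m (p = P/D = 1.122426); state ← (V=0, rpm=0)
set_airspeed(48.69): V ← 48.69 m/s
set_airspeed(71.04): V ← 71.04 m/s
set_airspeed(34.45): V ← 34.45 m/s
set_airspeed(55.03): V ← 55.03 m/s
throttle_to(7746): rpm ← 7746
adjust_throttle(-816): rpm ← 7746 -816 = 6930
throttle_to(683): rpm ← 683
final state: V = 55.03 m/s, rpm = 683 → n = rpm/60 = 11.383333 rev/s
J = V / (n·D) = 55.03 / (11.383333 × 2.622) = 1.843730
regime bands: climb J<0.5612 | cruise [0.5612, 1.1224) | windmill J≥1.1224
J = 1.8437 → windmill

J = 1.8437, regime = windmill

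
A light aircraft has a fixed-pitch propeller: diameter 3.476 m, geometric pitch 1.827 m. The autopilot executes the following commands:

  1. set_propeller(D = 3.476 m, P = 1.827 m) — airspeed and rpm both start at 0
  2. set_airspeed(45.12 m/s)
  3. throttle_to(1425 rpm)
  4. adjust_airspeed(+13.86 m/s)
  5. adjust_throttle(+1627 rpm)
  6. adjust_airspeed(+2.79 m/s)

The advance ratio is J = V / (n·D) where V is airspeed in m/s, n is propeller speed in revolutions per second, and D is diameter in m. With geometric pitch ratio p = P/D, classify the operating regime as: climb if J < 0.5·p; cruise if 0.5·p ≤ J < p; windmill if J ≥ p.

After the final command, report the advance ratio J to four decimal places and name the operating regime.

J = 0.3494, regime = cruise

set_propeller: D = 3.476 m, P = 1.827 m (p = P/D = 0.525604); state ← (V=0, rpm=0)
set_airspeed(45.12): V ← 45.12 m/s
throttle_to(1425): rpm ← 1425
adjust_airspeed(+13.86): V ← 45.12 +13.86 = 58.98 m/s
adjust_throttle(+1627): rpm ← 1425 +1627 = 3052
adjust_airspeed(+2.79): V ← 58.98 +2.79 = 61.77 m/s
final state: V = 61.77 m/s, rpm = 3052 → n = rpm/60 = 50.866667 rev/s
J = V / (n·D) = 61.77 / (50.866667 × 3.476) = 0.349353
regime bands: climb J<0.2628 | cruise [0.2628, 0.5256) | windmill J≥0.5256
J = 0.3494 → cruise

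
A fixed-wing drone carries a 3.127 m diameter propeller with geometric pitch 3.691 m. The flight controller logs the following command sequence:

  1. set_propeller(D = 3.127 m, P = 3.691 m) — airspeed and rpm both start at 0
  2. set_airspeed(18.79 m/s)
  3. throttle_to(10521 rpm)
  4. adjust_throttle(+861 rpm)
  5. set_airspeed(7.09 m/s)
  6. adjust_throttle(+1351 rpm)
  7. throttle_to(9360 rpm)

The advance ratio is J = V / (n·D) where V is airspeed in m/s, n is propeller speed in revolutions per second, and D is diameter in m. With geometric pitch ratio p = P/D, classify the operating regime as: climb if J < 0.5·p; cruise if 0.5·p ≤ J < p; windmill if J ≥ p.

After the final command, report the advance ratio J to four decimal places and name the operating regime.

set_propeller: D = 3.127 m, P = 3.691 m (p = P/D = 1.180365); state ← (V=0, rpm=0)
set_airspeed(18.79): V ← 18.79 m/s
throttle_to(10521): rpm ← 10521
adjust_throttle(+861): rpm ← 10521 +861 = 11382
set_airspeed(7.09): V ← 7.09 m/s
adjust_throttle(+1351): rpm ← 11382 +1351 = 12733
throttle_to(9360): rpm ← 9360
final state: V = 7.09 m/s, rpm = 9360 → n = rpm/60 = 156.000000 rev/s
J = V / (n·D) = 7.09 / (156.000000 × 3.127) = 0.014534
regime bands: climb J<0.5902 | cruise [0.5902, 1.1804) | windmill J≥1.1804
J = 0.0145 → climb

J = 0.0145, regime = climb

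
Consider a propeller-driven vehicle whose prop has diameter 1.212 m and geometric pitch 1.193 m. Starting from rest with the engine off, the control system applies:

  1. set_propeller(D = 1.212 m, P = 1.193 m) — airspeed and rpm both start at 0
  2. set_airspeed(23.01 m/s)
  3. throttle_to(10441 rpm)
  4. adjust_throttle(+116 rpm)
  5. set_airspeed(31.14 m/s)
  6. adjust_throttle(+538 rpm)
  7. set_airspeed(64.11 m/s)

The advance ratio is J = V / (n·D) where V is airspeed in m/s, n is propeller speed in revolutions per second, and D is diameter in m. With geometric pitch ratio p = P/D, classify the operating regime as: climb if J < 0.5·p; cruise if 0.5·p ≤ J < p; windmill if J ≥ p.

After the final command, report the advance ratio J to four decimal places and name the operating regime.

J = 0.2861, regime = climb

set_propeller: D = 1.212 m, P = 1.193 m (p = P/D = 0.984323); state ← (V=0, rpm=0)
set_airspeed(23.01): V ← 23.01 m/s
throttle_to(10441): rpm ← 10441
adjust_throttle(+116): rpm ← 10441 +116 = 10557
set_airspeed(31.14): V ← 31.14 m/s
adjust_throttle(+538): rpm ← 10557 +538 = 11095
set_airspeed(64.11): V ← 64.11 m/s
final state: V = 64.11 m/s, rpm = 11095 → n = rpm/60 = 184.916667 rev/s
J = V / (n·D) = 64.11 / (184.916667 × 1.212) = 0.286053
regime bands: climb J<0.4922 | cruise [0.4922, 0.9843) | windmill J≥0.9843
J = 0.2861 → climb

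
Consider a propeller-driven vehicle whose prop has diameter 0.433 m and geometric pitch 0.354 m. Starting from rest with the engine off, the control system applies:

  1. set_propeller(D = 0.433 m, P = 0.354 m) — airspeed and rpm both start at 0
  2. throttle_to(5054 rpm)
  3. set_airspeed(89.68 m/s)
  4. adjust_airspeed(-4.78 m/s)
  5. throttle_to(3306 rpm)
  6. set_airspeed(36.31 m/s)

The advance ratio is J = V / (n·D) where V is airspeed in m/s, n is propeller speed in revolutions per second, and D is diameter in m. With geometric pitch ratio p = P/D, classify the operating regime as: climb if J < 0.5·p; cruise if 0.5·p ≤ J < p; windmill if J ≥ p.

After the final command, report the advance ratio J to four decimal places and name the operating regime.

set_propeller: D = 0.433 m, P = 0.354 m (p = P/D = 0.817552); state ← (V=0, rpm=0)
throttle_to(5054): rpm ← 5054
set_airspeed(89.68): V ← 89.68 m/s
adjust_airspeed(-4.78): V ← 89.68 -4.78 = 84.9 m/s
throttle_to(3306): rpm ← 3306
set_airspeed(36.31): V ← 36.31 m/s
final state: V = 36.31 m/s, rpm = 3306 → n = rpm/60 = 55.100000 rev/s
J = V / (n·D) = 36.31 / (55.100000 × 0.433) = 1.521902
regime bands: climb J<0.4088 | cruise [0.4088, 0.8176) | windmill J≥0.8176
J = 1.5219 → windmill

J = 1.5219, regime = windmill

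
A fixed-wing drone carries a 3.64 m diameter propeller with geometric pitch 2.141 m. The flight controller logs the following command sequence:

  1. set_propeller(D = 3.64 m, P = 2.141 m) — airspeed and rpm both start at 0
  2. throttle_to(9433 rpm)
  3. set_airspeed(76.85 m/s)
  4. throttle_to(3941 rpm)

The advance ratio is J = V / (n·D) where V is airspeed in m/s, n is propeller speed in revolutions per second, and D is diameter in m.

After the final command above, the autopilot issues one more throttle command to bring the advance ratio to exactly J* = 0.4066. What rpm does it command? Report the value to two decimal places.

rpm = 3115.49

set_propeller: D = 3.64 m, P = 2.141 m (p = P/D = 0.588187); state ← (V=0, rpm=0)
throttle_to(9433): rpm ← 9433
set_airspeed(76.85): V ← 76.85 m/s
throttle_to(3941): rpm ← 3941
final state: V = 76.85 m/s, rpm = 3941 → n = rpm/60 = 65.683333 rev/s
target J* = 0.4066; solve J* = V/(n·D) for n: n = V/(J*·D) = 76.85/(0.4066 × 3.64) = 51.924834 rev/s
rpm = 60·n = 3115.490019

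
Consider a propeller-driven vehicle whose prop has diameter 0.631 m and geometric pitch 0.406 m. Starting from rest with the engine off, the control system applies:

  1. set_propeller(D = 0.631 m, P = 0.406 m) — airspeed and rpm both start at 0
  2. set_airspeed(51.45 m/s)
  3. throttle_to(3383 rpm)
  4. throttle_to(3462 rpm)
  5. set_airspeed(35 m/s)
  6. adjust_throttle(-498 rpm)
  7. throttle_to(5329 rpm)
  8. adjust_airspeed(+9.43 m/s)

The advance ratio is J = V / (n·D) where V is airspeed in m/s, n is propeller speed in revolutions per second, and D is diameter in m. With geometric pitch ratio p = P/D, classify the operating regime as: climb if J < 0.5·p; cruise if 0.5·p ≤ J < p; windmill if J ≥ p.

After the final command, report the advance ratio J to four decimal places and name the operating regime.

J = 0.7928, regime = windmill

set_propeller: D = 0.631 m, P = 0.406 m (p = P/D = 0.643423); state ← (V=0, rpm=0)
set_airspeed(51.45): V ← 51.45 m/s
throttle_to(3383): rpm ← 3383
throttle_to(3462): rpm ← 3462
set_airspeed(35): V ← 35 m/s
adjust_throttle(-498): rpm ← 3462 -498 = 2964
throttle_to(5329): rpm ← 5329
adjust_airspeed(+9.43): V ← 35 +9.43 = 44.43 m/s
final state: V = 44.43 m/s, rpm = 5329 → n = rpm/60 = 88.816667 rev/s
J = V / (n·D) = 44.43 / (88.816667 × 0.631) = 0.792780
regime bands: climb J<0.3217 | cruise [0.3217, 0.6434) | windmill J≥0.6434
J = 0.7928 → windmill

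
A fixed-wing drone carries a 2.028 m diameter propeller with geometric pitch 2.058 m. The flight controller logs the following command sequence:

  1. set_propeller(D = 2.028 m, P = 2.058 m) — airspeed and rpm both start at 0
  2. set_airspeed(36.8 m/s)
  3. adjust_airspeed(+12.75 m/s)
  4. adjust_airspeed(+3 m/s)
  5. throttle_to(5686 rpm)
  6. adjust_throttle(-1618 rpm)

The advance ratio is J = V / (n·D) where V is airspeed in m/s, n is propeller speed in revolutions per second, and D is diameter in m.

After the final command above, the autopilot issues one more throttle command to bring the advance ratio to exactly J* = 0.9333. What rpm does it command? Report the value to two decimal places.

set_propeller: D = 2.028 m, P = 2.058 m (p = P/D = 1.014793); state ← (V=0, rpm=0)
set_airspeed(36.8): V ← 36.8 m/s
adjust_airspeed(+12.75): V ← 36.8 +12.75 = 49.55 m/s
adjust_airspeed(+3): V ← 49.55 +3 = 52.55 m/s
throttle_to(5686): rpm ← 5686
adjust_throttle(-1618): rpm ← 5686 -1618 = 4068
final state: V = 52.55 m/s, rpm = 4068 → n = rpm/60 = 67.800000 rev/s
target J* = 0.9333; solve J* = V/(n·D) for n: n = V/(J*·D) = 52.55/(0.9333 × 2.028) = 27.764094 rev/s
rpm = 60·n = 1665.845631

rpm = 1665.85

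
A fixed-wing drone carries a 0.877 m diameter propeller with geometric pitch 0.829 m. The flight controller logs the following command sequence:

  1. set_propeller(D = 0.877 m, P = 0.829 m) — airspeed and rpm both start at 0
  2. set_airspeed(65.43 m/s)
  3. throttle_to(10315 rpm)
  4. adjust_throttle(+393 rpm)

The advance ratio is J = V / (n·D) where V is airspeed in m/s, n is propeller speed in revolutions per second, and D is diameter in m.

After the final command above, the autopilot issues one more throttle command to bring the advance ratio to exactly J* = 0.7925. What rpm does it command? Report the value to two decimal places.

set_propeller: D = 0.877 m, P = 0.829 m (p = P/D = 0.945268); state ← (V=0, rpm=0)
set_airspeed(65.43): V ← 65.43 m/s
throttle_to(10315): rpm ← 10315
adjust_throttle(+393): rpm ← 10315 +393 = 10708
final state: V = 65.43 m/s, rpm = 10708 → n = rpm/60 = 178.466667 rev/s
target J* = 0.7925; solve J* = V/(n·D) for n: n = V/(J*·D) = 65.43/(0.7925 × 0.877) = 94.140837 rev/s
rpm = 60·n = 5648.450230

rpm = 5648.45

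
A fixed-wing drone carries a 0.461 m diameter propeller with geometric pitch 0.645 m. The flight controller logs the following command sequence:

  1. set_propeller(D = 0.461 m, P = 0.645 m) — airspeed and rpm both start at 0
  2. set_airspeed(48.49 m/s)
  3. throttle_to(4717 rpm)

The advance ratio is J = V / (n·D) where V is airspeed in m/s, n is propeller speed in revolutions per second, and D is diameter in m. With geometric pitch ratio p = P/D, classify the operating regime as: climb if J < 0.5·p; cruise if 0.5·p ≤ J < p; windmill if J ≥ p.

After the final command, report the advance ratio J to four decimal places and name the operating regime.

J = 1.3379, regime = cruise

set_propeller: D = 0.461 m, P = 0.645 m (p = P/D = 1.399132); state ← (V=0, rpm=0)
set_airspeed(48.49): V ← 48.49 m/s
throttle_to(4717): rpm ← 4717
final state: V = 48.49 m/s, rpm = 4717 → n = rpm/60 = 78.616667 rev/s
J = V / (n·D) = 48.49 / (78.616667 × 0.461) = 1.337940
regime bands: climb J<0.6996 | cruise [0.6996, 1.3991) | windmill J≥1.3991
J = 1.3379 → cruise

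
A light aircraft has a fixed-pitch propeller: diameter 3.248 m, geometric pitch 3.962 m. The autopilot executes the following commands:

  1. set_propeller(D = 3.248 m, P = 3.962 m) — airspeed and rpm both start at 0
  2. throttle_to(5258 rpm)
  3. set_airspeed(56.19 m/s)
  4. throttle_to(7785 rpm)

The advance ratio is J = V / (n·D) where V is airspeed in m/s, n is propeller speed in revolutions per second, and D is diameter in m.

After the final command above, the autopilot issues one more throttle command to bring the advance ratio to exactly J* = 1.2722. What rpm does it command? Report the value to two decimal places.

rpm = 815.90

set_propeller: D = 3.248 m, P = 3.962 m (p = P/D = 1.219828); state ← (V=0, rpm=0)
throttle_to(5258): rpm ← 5258
set_airspeed(56.19): V ← 56.19 m/s
throttle_to(7785): rpm ← 7785
final state: V = 56.19 m/s, rpm = 7785 → n = rpm/60 = 129.750000 rev/s
target J* = 1.2722; solve J* = V/(n·D) for n: n = V/(J*·D) = 56.19/(1.2722 × 3.248) = 13.598394 rev/s
rpm = 60·n = 815.903640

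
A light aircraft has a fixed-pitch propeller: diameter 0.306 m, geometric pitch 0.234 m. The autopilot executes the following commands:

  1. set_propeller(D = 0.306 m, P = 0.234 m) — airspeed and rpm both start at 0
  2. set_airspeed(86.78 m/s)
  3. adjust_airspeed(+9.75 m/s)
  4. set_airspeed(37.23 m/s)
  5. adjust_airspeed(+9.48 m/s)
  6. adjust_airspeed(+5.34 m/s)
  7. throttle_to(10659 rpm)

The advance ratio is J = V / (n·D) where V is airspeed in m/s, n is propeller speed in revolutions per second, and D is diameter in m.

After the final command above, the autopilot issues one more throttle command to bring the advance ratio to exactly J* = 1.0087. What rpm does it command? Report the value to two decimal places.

rpm = 10117.86

set_propeller: D = 0.306 m, P = 0.234 m (p = P/D = 0.764706); state ← (V=0, rpm=0)
set_airspeed(86.78): V ← 86.78 m/s
adjust_airspeed(+9.75): V ← 86.78 +9.75 = 96.53 m/s
set_airspeed(37.23): V ← 37.23 m/s
adjust_airspeed(+9.48): V ← 37.23 +9.48 = 46.71 m/s
adjust_airspeed(+5.34): V ← 46.71 +5.34 = 52.05 m/s
throttle_to(10659): rpm ← 10659
final state: V = 52.05 m/s, rpm = 10659 → n = rpm/60 = 177.650000 rev/s
target J* = 1.0087; solve J* = V/(n·D) for n: n = V/(J*·D) = 52.05/(1.0087 × 0.306) = 168.630950 rev/s
rpm = 60·n = 10117.856997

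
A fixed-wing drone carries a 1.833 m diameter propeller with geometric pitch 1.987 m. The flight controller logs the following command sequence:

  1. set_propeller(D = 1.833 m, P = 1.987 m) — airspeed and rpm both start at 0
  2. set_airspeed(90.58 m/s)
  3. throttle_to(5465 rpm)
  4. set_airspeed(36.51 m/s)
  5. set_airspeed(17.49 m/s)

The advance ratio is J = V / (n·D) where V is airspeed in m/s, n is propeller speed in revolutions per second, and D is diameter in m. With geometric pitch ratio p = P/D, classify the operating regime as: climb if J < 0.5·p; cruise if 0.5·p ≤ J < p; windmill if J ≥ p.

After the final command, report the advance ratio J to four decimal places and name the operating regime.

J = 0.1048, regime = climb

set_propeller: D = 1.833 m, P = 1.987 m (p = P/D = 1.084015); state ← (V=0, rpm=0)
set_airspeed(90.58): V ← 90.58 m/s
throttle_to(5465): rpm ← 5465
set_airspeed(36.51): V ← 36.51 m/s
set_airspeed(17.49): V ← 17.49 m/s
final state: V = 17.49 m/s, rpm = 5465 → n = rpm/60 = 91.083333 rev/s
J = V / (n·D) = 17.49 / (91.083333 × 1.833) = 0.104758
regime bands: climb J<0.5420 | cruise [0.5420, 1.0840) | windmill J≥1.0840
J = 0.1048 → climb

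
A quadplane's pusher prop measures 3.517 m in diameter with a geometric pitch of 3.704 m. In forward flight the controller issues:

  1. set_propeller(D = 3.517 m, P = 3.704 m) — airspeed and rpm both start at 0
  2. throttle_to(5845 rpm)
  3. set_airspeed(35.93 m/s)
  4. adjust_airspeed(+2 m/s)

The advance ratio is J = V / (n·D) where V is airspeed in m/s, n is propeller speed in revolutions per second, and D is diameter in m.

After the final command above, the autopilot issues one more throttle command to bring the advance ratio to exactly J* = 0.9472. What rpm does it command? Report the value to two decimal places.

rpm = 683.16

set_propeller: D = 3.517 m, P = 3.704 m (p = P/D = 1.053170); state ← (V=0, rpm=0)
throttle_to(5845): rpm ← 5845
set_airspeed(35.93): V ← 35.93 m/s
adjust_airspeed(+2): V ← 35.93 +2 = 37.93 m/s
final state: V = 37.93 m/s, rpm = 5845 → n = rpm/60 = 97.416667 rev/s
target J* = 0.9472; solve J* = V/(n·D) for n: n = V/(J*·D) = 37.93/(0.9472 × 3.517) = 11.385937 rev/s
rpm = 60·n = 683.156233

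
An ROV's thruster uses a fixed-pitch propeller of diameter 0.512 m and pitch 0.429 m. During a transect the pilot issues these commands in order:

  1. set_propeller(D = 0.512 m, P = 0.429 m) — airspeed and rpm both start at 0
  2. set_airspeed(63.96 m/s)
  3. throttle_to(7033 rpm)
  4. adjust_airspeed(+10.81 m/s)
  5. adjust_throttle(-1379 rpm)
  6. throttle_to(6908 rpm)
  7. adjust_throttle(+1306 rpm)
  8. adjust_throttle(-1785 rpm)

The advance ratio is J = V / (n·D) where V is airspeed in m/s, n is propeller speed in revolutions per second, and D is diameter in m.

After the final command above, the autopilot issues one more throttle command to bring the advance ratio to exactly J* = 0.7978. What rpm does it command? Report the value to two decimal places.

rpm = 10982.84

set_propeller: D = 0.512 m, P = 0.429 m (p = P/D = 0.837891); state ← (V=0, rpm=0)
set_airspeed(63.96): V ← 63.96 m/s
throttle_to(7033): rpm ← 7033
adjust_airspeed(+10.81): V ← 63.96 +10.81 = 74.77 m/s
adjust_throttle(-1379): rpm ← 7033 -1379 = 5654
throttle_to(6908): rpm ← 6908
adjust_throttle(+1306): rpm ← 6908 +1306 = 8214
adjust_throttle(-1785): rpm ← 8214 -1785 = 6429
final state: V = 74.77 m/s, rpm = 6429 → n = rpm/60 = 107.150000 rev/s
target J* = 0.7978; solve J* = V/(n·D) for n: n = V/(J*·D) = 74.77/(0.7978 × 0.512) = 183.047325 rev/s
rpm = 60·n = 10982.839527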